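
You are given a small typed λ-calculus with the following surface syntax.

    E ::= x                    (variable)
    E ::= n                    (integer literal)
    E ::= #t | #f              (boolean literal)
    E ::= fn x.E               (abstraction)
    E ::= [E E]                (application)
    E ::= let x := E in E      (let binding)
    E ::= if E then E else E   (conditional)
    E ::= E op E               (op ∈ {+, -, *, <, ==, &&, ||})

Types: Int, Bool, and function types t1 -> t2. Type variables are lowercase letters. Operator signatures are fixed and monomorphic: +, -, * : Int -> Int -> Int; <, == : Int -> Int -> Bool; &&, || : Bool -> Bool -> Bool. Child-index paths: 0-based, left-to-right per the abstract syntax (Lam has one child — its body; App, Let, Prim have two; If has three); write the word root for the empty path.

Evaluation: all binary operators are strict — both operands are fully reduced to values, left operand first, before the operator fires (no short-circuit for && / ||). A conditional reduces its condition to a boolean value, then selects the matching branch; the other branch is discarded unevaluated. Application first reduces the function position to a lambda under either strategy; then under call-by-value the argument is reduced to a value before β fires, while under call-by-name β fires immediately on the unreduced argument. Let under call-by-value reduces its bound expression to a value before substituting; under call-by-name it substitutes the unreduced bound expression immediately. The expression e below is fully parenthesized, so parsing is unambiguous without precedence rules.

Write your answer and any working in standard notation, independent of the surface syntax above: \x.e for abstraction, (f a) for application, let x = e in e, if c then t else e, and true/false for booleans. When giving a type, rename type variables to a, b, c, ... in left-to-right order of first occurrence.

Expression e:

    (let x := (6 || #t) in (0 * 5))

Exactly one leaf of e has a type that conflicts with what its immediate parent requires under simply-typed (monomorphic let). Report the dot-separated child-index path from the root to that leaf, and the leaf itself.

Answer: 0.0 : 6

Derivation:
  unify Int ~ Bool
  FAIL: mismatch Int ~ Bool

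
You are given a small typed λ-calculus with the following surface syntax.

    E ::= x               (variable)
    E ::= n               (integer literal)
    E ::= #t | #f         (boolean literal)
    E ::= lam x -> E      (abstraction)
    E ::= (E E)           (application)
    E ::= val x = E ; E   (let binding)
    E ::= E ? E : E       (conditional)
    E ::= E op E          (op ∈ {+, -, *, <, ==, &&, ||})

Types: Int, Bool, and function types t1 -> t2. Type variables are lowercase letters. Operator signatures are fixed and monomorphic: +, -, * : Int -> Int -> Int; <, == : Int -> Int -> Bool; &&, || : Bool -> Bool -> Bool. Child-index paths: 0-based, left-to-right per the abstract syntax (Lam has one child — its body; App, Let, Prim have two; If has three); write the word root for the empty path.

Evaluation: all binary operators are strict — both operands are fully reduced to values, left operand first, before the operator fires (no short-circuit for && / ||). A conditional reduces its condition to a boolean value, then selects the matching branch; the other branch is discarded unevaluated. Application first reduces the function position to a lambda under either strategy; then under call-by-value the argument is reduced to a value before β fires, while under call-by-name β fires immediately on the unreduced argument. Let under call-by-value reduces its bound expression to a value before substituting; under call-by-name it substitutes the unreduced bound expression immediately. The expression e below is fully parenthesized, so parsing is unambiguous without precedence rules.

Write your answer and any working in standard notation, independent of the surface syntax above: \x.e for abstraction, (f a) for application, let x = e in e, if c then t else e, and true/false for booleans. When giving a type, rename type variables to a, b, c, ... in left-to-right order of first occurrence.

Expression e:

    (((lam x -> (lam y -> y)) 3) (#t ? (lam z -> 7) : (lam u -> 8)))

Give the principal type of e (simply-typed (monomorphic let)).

Working:
y : b
\y._ : b -> b
\x._ : a -> b -> b
  unify a -> b -> b ~ Int -> c
  unify a ~ Int
  unify b -> b ~ c
_ _ : b -> b
  unify Bool ~ Bool
\z._ : d -> Int
\u._ : e -> Int
  unify d -> Int ~ e -> Int
  unify d ~ e
  unify Int ~ Int
  unify b -> b ~ (e -> Int) -> f
  unify b ~ e -> Int
  unify e -> Int ~ f
_ _ : e -> Int

Answer: a -> Int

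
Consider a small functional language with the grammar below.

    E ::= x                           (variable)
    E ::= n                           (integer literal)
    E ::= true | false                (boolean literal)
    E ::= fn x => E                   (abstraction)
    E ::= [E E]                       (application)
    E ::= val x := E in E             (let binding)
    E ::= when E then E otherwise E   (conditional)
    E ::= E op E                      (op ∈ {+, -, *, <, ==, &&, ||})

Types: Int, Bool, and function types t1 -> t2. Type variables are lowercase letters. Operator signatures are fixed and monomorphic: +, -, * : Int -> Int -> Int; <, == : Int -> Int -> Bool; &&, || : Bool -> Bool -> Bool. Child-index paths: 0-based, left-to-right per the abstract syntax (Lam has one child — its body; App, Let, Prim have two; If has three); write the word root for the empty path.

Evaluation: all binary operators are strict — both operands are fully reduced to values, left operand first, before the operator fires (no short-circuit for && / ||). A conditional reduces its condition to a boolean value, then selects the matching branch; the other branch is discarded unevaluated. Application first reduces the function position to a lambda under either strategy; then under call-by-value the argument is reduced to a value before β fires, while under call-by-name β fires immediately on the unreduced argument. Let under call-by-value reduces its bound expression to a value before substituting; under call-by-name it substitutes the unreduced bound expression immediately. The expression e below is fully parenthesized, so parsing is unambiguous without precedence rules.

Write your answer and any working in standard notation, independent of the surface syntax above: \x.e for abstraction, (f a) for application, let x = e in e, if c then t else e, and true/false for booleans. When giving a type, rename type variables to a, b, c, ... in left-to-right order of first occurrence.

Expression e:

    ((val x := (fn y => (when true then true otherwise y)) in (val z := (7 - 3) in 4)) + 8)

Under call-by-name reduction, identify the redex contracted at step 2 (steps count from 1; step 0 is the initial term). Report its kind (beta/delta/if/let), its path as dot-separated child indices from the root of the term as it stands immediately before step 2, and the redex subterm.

Derivation:
step 0: ((let x = (\y.(if true then true else y)) in (let z = (7 - 3) in 4)) + 8)
step 1: [let@0] ((let z = (7 - 3) in 4) + 8)
step 2: [let@0] (4 + 8)

Answer: let at 0 : (let z = (7 - 3) in 4)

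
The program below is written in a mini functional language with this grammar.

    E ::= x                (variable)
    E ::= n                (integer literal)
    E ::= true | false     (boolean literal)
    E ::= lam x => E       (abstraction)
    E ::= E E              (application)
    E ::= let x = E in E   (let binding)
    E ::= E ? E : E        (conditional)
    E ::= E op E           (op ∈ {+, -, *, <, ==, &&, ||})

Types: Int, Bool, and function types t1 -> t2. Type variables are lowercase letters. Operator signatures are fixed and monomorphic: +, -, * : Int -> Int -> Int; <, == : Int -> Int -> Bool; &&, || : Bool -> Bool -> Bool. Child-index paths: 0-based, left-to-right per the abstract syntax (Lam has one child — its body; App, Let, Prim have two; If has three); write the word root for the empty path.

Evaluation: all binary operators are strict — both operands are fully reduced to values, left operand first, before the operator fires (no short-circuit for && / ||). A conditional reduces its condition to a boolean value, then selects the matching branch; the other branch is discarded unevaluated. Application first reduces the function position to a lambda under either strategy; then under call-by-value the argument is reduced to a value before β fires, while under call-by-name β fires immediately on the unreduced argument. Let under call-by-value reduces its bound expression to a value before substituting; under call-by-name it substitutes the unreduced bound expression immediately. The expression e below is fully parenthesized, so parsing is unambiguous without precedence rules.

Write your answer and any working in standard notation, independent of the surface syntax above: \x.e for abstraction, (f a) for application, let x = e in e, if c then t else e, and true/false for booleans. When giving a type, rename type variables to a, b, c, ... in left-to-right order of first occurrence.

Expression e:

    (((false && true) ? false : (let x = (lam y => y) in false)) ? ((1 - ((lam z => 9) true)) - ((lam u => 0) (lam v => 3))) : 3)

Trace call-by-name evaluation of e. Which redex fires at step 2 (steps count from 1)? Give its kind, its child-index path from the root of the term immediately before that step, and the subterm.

Trace:
step 0: (if (if (false && true) then false else (let x = (\y.y) in false)) then ((1 - ((\z.9) true)) - ((\u.0) (\v.3))) else 3)
step 1: [delta@0.0] (if (if false then false else (let x = (\y.y) in false)) then ((1 - ((\z.9) true)) - ((\u.0) (\v.3))) else 3)
step 2: [if@0] (if (let x = (\y.y) in false) then ((1 - ((\z.9) true)) - ((\u.0) (\v.3))) else 3)

Answer: if at 0 : (if false then false else (let x = (\y.y) in false))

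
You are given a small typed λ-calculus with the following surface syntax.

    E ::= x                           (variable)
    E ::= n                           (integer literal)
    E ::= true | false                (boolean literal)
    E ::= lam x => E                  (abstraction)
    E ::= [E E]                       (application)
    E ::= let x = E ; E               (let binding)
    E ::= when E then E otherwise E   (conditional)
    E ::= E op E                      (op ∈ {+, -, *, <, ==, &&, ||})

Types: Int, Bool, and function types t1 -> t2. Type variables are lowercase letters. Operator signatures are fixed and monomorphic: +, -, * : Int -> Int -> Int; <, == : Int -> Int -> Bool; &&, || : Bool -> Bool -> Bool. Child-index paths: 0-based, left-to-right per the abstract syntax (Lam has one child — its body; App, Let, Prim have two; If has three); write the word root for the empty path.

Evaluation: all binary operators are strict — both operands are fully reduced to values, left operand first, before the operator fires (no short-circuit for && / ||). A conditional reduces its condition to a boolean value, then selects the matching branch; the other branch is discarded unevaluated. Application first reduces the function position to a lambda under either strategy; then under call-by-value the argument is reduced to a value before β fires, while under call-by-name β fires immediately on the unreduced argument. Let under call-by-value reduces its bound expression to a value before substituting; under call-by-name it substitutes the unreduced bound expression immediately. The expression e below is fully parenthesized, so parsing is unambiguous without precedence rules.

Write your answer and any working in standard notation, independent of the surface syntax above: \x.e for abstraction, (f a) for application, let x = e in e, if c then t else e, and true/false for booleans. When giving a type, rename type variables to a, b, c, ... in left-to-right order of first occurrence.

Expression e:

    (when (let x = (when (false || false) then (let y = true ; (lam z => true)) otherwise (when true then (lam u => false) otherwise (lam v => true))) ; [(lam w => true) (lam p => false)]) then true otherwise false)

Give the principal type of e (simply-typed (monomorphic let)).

Answer: Bool

Working:
  unify Bool ~ Bool
  unify Bool ~ Bool
  unify Bool ~ Bool
let y : Bool
\z._ : a -> Bool
  unify Bool ~ Bool
\u._ : b -> Bool
\v._ : c -> Bool
  unify b -> Bool ~ c -> Bool
  unify b ~ c
  unify Bool ~ Bool
  unify a -> Bool ~ c -> Bool
  unify a ~ c
  unify Bool ~ Bool
let x : c -> Bool
\w._ : d -> Bool
\p._ : e -> Bool
  unify d -> Bool ~ (e -> Bool) -> f
  unify d ~ e -> Bool
  unify Bool ~ f
_ _ : Bool
  unify Bool ~ Bool
  unify Bool ~ Bool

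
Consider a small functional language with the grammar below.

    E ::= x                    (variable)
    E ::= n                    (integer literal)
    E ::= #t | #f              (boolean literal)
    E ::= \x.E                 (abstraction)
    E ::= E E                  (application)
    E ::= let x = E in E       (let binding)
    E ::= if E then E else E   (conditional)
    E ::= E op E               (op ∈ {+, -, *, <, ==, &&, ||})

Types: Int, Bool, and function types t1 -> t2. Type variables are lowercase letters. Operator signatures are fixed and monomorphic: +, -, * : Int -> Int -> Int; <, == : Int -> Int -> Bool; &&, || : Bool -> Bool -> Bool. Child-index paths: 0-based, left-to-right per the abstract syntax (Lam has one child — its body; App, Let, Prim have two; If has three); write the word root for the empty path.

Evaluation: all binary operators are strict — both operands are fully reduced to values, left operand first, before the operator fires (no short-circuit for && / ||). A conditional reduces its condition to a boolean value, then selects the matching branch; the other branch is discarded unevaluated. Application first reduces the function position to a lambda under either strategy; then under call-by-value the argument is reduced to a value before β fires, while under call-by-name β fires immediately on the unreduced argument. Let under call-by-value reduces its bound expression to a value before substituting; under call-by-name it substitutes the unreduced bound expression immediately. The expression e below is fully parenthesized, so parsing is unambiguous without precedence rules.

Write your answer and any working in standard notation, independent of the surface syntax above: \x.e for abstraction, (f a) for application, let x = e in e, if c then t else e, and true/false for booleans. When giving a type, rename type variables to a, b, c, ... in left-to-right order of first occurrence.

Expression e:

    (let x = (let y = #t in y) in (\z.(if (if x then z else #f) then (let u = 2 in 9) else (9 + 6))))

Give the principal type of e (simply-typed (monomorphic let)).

Answer: Bool -> Int

Working:
let y : Bool
y : Bool
let x : Bool
x : Bool
  unify Bool ~ Bool
z : a
  unify a ~ Bool
  unify Bool ~ Bool
let u : Int
  unify Int ~ Int
  unify Int ~ Int
  unify Int ~ Int
\z._ : Bool -> Int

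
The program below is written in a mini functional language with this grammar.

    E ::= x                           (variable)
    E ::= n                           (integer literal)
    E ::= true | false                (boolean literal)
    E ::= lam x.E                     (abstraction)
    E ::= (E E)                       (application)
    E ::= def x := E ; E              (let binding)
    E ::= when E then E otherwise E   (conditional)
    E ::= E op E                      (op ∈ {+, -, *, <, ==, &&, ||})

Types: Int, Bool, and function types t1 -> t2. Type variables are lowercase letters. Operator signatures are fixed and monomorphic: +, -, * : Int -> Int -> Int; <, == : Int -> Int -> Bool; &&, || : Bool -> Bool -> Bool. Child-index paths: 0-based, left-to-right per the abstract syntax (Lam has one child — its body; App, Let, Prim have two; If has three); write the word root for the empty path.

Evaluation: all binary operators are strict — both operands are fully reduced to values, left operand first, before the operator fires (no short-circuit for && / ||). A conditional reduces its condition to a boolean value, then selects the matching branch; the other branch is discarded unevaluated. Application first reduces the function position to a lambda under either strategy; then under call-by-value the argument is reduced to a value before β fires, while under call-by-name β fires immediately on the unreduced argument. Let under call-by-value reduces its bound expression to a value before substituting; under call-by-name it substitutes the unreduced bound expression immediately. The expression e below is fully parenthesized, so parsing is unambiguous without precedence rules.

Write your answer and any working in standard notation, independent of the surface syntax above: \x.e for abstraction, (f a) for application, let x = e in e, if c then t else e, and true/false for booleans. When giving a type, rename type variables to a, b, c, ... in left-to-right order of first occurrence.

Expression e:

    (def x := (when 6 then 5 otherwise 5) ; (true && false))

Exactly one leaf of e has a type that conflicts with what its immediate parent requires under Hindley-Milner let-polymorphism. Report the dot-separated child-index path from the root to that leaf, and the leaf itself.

Working:
  unify Int ~ Bool
  FAIL: mismatch Int ~ Bool

Answer: 0.0 : 6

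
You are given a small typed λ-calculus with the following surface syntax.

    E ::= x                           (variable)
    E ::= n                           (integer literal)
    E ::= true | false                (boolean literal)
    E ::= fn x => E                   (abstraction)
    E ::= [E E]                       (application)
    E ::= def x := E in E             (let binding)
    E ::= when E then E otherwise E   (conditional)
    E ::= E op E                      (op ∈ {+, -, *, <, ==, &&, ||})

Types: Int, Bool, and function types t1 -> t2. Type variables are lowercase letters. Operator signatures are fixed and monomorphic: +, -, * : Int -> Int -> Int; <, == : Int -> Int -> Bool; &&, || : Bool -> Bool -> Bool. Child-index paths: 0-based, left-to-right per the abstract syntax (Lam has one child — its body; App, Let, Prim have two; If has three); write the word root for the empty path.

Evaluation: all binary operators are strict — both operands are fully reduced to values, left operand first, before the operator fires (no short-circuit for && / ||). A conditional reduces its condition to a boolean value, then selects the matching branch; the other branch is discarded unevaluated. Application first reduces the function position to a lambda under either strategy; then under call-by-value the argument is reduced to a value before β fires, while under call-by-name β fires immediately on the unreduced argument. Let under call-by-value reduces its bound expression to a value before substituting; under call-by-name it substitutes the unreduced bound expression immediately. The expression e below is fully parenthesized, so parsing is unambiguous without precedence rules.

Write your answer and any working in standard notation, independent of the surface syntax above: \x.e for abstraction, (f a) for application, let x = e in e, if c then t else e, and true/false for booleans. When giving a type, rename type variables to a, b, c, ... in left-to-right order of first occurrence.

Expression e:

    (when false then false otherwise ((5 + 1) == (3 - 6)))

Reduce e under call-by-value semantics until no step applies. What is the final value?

Answer: false

Working:
step 0: (if false then false else ((5 + 1) == (3 - 6)))
step 1: [if@root] ((5 + 1) == (3 - 6))
step 2: [delta@0] (6 == (3 - 6))
step 3: [delta@1] (6 == -3)
step 4: [delta@root] false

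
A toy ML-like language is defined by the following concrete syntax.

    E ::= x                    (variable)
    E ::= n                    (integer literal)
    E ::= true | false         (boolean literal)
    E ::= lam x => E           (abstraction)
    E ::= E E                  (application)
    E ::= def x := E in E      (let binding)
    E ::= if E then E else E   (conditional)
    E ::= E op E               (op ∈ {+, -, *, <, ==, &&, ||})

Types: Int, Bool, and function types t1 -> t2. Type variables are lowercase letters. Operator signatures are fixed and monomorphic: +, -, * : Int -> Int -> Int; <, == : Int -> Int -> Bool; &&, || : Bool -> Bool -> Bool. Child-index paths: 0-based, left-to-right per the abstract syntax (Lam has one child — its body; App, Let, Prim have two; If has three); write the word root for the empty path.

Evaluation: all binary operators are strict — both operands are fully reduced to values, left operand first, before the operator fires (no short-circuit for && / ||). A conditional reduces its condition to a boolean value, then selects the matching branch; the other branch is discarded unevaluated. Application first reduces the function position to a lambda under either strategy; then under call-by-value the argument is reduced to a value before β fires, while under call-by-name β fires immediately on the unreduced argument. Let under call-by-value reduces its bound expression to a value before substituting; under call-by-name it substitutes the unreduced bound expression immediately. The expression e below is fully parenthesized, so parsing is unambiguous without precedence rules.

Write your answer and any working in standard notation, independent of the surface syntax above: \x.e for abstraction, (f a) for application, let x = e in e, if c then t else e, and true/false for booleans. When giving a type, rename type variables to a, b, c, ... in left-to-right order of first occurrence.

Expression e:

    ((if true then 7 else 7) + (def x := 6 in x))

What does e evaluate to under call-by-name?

Answer: 13

Working:
step 0: ((if true then 7 else 7) + (let x = 6 in x))
step 1: [if@0] (7 + (let x = 6 in x))
step 2: [let@1] (7 + 6)
step 3: [delta@root] 13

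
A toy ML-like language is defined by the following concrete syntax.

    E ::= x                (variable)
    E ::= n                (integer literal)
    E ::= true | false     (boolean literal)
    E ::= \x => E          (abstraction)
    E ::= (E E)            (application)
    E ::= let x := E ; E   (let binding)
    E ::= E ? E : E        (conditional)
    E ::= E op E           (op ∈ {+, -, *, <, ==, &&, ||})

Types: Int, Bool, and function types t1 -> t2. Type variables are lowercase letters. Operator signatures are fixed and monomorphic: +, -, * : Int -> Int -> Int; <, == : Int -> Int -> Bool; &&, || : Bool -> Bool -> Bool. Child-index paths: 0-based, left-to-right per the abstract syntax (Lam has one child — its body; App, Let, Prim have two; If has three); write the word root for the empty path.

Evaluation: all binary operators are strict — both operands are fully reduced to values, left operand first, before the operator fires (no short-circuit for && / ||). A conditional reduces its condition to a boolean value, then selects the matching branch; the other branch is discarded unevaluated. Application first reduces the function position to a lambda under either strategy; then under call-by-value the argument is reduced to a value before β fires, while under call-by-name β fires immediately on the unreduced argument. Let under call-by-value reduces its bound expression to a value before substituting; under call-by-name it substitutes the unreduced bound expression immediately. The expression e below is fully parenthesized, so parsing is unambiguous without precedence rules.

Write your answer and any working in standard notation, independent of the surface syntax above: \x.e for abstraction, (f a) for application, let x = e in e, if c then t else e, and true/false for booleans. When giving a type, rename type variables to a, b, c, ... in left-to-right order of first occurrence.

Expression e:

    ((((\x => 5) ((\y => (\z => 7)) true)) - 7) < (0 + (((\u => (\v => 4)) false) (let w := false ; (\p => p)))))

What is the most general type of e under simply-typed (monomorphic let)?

Answer: Bool

Working:
\x._ : a -> Int
\z._ : c -> Int
\y._ : b -> c -> Int
  unify b -> c -> Int ~ Bool -> d
  unify b ~ Bool
  unify c -> Int ~ d
_ _ : c -> Int
  unify a -> Int ~ (c -> Int) -> e
  unify a ~ c -> Int
  unify Int ~ e
_ _ : Int
  unify Int ~ Int
  unify Int ~ Int
  unify Int ~ Int
  unify Int ~ Int
\v._ : g -> Int
\u._ : f -> g -> Int
  unify f -> g -> Int ~ Bool -> h
  unify f ~ Bool
  unify g -> Int ~ h
_ _ : g -> Int
let w : Bool
p : i
\p._ : i -> i
  unify g -> Int ~ (i -> i) -> j
  unify g ~ i -> i
  unify Int ~ j
_ _ : Int
  unify Int ~ Int
  unify Int ~ Int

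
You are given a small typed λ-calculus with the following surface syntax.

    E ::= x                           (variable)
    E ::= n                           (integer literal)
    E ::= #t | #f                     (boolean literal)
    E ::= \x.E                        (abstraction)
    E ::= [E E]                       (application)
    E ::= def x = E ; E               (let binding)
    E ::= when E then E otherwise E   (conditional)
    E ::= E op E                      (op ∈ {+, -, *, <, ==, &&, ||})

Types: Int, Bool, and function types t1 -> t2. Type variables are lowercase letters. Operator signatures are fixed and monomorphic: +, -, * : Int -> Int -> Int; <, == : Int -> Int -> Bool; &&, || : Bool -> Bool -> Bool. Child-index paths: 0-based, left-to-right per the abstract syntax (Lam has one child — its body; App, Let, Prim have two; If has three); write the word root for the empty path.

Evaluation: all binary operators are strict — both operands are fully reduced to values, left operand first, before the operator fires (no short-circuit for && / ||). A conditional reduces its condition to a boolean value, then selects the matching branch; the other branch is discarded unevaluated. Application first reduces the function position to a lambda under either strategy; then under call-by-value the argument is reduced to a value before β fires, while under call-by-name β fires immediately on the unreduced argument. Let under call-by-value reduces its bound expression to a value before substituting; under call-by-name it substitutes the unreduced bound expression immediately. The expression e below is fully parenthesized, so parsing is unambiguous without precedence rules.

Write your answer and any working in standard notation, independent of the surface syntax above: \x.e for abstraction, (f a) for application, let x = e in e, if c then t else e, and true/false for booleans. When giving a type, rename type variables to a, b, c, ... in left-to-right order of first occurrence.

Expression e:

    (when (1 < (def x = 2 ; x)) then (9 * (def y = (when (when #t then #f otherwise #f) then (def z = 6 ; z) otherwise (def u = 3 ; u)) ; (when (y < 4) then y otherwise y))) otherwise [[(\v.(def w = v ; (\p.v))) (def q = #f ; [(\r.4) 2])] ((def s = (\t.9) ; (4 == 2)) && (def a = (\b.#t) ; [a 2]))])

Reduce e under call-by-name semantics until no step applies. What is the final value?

Answer: 27

Working:
step 0: (if (1 < (let x = 2 in x)) then (9 * (let y = (if (if true then false else false) then (let z = 6 in z) else (let u = 3 in u)) in (if (y < 4) then y else y))) else (((\v.(let w = v in (\p.v))) (let q = false in ((\r.4) 2))) ((let s = (\t.9) in (4 == 2)) && (let a = (\b.true) in (a 2)))))
step 1: [let@0.1] (if (1 < 2) then (9 * (let y = (if (if true then false else false) then (let z = 6 in z) else (let u = 3 in u)) in (if (y < 4) then y else y))) else (((\v.(let w = v in (\p.v))) (let q = false in ((\r.4) 2))) ((let s = (\t.9) in (4 == 2)) && (let a = (\b.true) in (a 2)))))
step 2: [delta@0] (if true then (9 * (let y = (if (if true then false else false) then (let z = 6 in z) else (let u = 3 in u)) in (if (y < 4) then y else y))) else (((\v.(let w = v in (\p.v))) (let q = false in ((\r.4) 2))) ((let s = (\t.9) in (4 == 2)) && (let a = (\b.true) in (a 2)))))
step 3: [if@root] (9 * (let y = (if (if true then false else false) then (let z = 6 in z) else (let u = 3 in u)) in (if (y < 4) then y else y)))
step 4: [let@1] (9 * (if ((if (if true then false else false) then (let z = 6 in z) else (let u = 3 in u)) < 4) then (if (if true then false else false) then (let z = 6 in z) else (let u = 3 in u)) else (if (if true then false else false) then (let z = 6 in z) else (let u = 3 in u))))
step 5: [if@1.0.0.0] (9 * (if ((if false then (let z = 6 in z) else (let u = 3 in u)) < 4) then (if (if true then false else false) then (let z = 6 in z) else (let u = 3 in u)) else (if (if true then false else false) then (let z = 6 in z) else (let u = 3 in u))))
step 6: [if@1.0.0] (9 * (if ((let u = 3 in u) < 4) then (if (if true then false else false) then (let z = 6 in z) else (let u = 3 in u)) else (if (if true then false else false) then (let z = 6 in z) else (let u = 3 in u))))
step 7: [let@1.0.0] (9 * (if (3 < 4) then (if (if true then false else false) then (let z = 6 in z) else (let u = 3 in u)) else (if (if true then false else false) then (let z = 6 in z) else (let u = 3 in u))))
step 8: [delta@1.0] (9 * (if true then (if (if true then false else false) then (let z = 6 in z) else (let u = 3 in u)) else (if (if true then false else false) then (let z = 6 in z) else (let u = 3 in u))))
step 9: [if@1] (9 * (if (if true then false else false) then (let z = 6 in z) else (let u = 3 in u)))
step 10: [if@1.0] (9 * (if false then (let z = 6 in z) else (let u = 3 in u)))
step 11: [if@1] (9 * (let u = 3 in u))
step 12: [let@1] (9 * 3)
step 13: [delta@root] 27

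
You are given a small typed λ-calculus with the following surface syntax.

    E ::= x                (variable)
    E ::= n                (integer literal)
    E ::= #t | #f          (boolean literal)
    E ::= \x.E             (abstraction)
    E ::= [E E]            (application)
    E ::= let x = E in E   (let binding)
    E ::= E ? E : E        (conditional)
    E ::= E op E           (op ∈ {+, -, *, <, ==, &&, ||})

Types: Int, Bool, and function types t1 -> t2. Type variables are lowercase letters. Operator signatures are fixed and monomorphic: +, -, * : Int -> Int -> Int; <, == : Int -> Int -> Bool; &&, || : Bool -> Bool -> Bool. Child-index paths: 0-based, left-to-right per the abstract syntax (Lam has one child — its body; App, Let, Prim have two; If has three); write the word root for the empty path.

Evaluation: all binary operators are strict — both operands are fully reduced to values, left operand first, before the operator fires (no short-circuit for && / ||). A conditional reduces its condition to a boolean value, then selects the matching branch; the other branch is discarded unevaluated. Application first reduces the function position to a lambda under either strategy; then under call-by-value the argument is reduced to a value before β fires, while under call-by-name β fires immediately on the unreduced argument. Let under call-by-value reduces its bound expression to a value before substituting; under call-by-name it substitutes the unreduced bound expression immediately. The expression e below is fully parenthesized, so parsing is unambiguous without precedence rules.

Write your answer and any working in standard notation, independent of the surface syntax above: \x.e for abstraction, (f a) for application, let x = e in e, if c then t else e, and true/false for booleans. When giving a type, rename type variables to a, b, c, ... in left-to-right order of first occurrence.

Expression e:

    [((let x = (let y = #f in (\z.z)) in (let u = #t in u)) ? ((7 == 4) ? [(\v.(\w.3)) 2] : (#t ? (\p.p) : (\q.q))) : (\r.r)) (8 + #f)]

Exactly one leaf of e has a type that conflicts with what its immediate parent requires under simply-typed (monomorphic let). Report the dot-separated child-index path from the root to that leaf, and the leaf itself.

Derivation:
let y : Bool
z : a
\z._ : a -> a
let x : a -> a
let u : Bool
u : Bool
  unify Bool ~ Bool
  unify Int ~ Int
  unify Int ~ Int
  unify Bool ~ Bool
\w._ : c -> Int
\v._ : b -> c -> Int
  unify b -> c -> Int ~ Int -> d
  unify b ~ Int
  unify c -> Int ~ d
_ _ : c -> Int
  unify Bool ~ Bool
p : e
\p._ : e -> e
q : f
\q._ : f -> f
  unify e -> e ~ f -> f
  unify e ~ f
  unify f ~ f
  unify c -> Int ~ f -> f
  unify c ~ f
  unify Int ~ f
r : g
\r._ : g -> g
  unify Int -> Int ~ g -> g
  unify Int ~ g
  unify Int ~ Int
  unify Int ~ Int
  unify Bool ~ Int
  FAIL: mismatch Bool ~ Int

Answer: 1.1 : false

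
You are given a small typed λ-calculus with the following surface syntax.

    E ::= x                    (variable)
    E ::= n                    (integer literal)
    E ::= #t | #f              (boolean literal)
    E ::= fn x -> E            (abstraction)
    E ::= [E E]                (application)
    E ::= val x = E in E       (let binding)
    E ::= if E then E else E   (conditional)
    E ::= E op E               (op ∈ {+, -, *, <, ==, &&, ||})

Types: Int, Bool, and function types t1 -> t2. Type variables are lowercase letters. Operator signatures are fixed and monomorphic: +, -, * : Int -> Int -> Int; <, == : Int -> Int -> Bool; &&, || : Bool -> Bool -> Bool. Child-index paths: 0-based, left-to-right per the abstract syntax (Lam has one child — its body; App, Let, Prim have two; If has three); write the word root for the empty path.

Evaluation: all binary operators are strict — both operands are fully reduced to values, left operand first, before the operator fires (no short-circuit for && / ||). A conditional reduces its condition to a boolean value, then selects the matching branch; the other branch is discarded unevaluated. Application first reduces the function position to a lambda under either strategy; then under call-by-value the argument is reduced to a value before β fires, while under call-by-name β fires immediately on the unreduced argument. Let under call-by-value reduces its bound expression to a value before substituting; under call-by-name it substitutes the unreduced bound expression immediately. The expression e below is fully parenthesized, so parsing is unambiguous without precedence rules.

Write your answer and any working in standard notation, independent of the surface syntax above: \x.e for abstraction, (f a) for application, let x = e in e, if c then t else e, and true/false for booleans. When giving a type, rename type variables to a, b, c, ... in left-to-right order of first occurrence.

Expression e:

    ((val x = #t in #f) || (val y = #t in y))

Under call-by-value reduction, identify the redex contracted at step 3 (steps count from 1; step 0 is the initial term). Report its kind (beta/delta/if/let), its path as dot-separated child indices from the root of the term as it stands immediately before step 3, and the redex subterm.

Answer: delta at root : (false || true)

Trace:
step 0: ((let x = true in false) || (let y = true in y))
step 1: [let@0] (false || (let y = true in y))
step 2: [let@1] (false || true)
step 3: [delta@root] true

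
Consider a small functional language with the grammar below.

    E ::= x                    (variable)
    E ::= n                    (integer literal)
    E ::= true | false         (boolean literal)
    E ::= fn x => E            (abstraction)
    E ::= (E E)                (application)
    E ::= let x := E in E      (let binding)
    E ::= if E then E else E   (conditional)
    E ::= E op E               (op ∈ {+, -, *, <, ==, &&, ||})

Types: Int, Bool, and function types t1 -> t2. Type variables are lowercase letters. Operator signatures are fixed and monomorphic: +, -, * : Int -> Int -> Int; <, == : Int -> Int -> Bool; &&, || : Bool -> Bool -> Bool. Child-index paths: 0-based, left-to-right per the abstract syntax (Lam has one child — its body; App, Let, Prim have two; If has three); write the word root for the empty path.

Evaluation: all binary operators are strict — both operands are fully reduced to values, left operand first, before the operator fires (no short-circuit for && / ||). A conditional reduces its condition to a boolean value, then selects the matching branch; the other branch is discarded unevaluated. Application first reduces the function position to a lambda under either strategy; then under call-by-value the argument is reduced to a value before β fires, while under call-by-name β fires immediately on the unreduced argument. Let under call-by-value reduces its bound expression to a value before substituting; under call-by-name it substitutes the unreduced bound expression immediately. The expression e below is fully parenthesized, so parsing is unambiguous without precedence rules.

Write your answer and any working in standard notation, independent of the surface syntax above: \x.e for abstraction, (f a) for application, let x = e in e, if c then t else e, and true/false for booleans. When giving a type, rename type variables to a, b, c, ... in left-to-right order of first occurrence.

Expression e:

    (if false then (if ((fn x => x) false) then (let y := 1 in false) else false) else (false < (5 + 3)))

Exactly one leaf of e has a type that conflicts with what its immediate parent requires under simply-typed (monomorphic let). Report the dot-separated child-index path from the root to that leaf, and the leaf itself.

Answer: 2.0 : false

Working:
  unify Bool ~ Bool
x : a
\x._ : a -> a
  unify a -> a ~ Bool -> b
  unify a ~ Bool
  unify Bool ~ b
_ _ : Bool
  unify Bool ~ Bool
let y : Int
  unify Bool ~ Bool
  unify Bool ~ Int
  FAIL: mismatch Bool ~ Int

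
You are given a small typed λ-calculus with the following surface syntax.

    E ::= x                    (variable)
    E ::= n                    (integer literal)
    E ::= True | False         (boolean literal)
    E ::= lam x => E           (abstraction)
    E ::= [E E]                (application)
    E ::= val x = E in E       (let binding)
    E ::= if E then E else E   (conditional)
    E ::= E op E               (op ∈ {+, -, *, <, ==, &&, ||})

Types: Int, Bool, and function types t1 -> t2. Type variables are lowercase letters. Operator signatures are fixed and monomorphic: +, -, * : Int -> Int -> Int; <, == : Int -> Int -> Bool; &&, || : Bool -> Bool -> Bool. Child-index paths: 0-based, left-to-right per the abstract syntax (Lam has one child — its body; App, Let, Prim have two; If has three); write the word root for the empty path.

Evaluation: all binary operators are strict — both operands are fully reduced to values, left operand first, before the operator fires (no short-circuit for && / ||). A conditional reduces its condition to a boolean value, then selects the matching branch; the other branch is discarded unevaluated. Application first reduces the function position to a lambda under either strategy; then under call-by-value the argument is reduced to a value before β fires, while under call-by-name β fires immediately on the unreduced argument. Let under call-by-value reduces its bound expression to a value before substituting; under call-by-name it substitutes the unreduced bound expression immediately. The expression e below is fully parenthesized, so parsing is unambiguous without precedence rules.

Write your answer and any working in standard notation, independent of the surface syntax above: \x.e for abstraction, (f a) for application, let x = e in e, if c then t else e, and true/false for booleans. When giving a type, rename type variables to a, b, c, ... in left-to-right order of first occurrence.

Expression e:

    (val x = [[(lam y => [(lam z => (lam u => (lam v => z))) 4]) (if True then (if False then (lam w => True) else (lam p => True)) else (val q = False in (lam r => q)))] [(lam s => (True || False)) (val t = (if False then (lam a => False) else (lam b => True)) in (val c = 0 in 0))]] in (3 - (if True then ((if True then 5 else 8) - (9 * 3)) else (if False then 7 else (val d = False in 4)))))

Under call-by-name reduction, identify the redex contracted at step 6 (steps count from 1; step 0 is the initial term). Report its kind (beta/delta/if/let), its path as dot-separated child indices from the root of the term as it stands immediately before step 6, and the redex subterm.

Working:
step 0: (let x = (((\y.((\z.(\u.(\v.z))) 4)) (if true then (if false then (\w.true) else (\p.true)) else (let q = false in (\r.q)))) ((\s.(true || false)) (let t = (if false then (\a.false) else (\b.true)) in (let c = 0 in 0)))) in (3 - (if true then ((if true then 5 else 8) - (9 * 3)) else (if false then 7 else (let d = false in 4)))))
step 1: [let@root] (3 - (if true then ((if true then 5 else 8) - (9 * 3)) else (if false then 7 else (let d = false in 4))))
step 2: [if@1] (3 - ((if true then 5 else 8) - (9 * 3)))
step 3: [if@1.0] (3 - (5 - (9 * 3)))
step 4: [delta@1.1] (3 - (5 - 27))
step 5: [delta@1] (3 - -22)
step 6: [delta@root] 25

Answer: delta at root : (3 - -22)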